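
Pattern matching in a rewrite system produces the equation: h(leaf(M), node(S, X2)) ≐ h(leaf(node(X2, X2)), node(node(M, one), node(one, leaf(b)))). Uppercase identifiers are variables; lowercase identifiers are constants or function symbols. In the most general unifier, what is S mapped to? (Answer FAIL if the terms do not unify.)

node(node(node(one, leaf(b)), node(one, leaf(b))), one)

Decompose h/2: leaf(M) ≐ leaf(node(X2, X2)),  node(S, X2) ≐ node(node(M, one), node(one, leaf(b))).
Decompose leaf/1: M ≐ node(X2, X2).
Bind M := node(X2, X2); substituting into the remaining equation gives: node(S, X2) ≐ node(node(node(X2, X2), one), node(one, leaf(b))).
Decompose node/2: S ≐ node(node(X2, X2), one),  X2 ≐ node(one, leaf(b)).
Bind S := node(node(X2, X2), one); no other remaining equation mentions S.
Bind X2 := node(one, leaf(b)). Substituting into the earlier bindings gives M := node(node(one, leaf(b)), node(one, leaf(b))), S := node(node(node(one, leaf(b)), node(one, leaf(b))), one).
MGU = { M := node(node(one, leaf(b)), node(one, leaf(b))), S := node(node(node(one, leaf(b)), node(one, leaf(b))), one), X2 := node(one, leaf(b)) }, so S := node(node(node(one, leaf(b)), node(one, leaf(b))), one).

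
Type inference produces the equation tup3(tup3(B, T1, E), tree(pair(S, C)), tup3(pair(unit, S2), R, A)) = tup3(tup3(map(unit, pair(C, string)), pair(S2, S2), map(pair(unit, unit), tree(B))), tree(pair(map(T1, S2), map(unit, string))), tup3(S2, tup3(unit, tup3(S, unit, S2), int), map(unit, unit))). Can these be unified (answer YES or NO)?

NO

Decompose tup3/3: tup3(B, T1, E) = tup3(map(unit, pair(C, string)), pair(S2, S2), map(pair(unit, unit), tree(B))),  tree(pair(S, C)) = tree(pair(map(T1, S2), map(unit, string))),  tup3(pair(unit, S2), R, A) = tup3(S2, tup3(unit, tup3(S, unit, S2), int), map(unit, unit)).
Decompose tup3/3: B = map(unit, pair(C, string)),  T1 = pair(S2, S2),  E = map(pair(unit, unit), tree(B)).
Bind B := map(unit, pair(C, string)); substituting into the one remaining equation that mentions B gives: E = map(pair(unit, unit), tree(map(unit, pair(C, string)))).
Bind T1 := pair(S2, S2); substituting into the one remaining equation that mentions T1 gives: tree(pair(S, C)) = tree(pair(map(pair(S2, S2), S2), map(unit, string))).
Bind E := map(pair(unit, unit), tree(map(unit, pair(C, string)))); no other remaining equation mentions E.
Decompose tree/1: pair(S, C) = pair(map(pair(S2, S2), S2), map(unit, string)).
Decompose pair/2: S = map(pair(S2, S2), S2),  C = map(unit, string).
Bind S := map(pair(S2, S2), S2); substituting into the one remaining equation that mentions S gives: tup3(pair(unit, S2), R, A) = tup3(S2, tup3(unit, tup3(map(pair(S2, S2), S2), unit, S2), int), map(unit, unit)).
Bind C := map(unit, string); no other remaining equation mentions C. Substituting into the earlier bindings gives B := map(unit, pair(map(unit, string), string)), E := map(pair(unit, unit), tree(map(unit, pair(map(unit, string), string)))).
Decompose tup3/3: pair(unit, S2) = S2,  R = tup3(unit, tup3(map(pair(S2, S2), S2), unit, S2), int),  A = map(unit, unit).
Occurs check fails: S2 occurs in pair(unit, S2); the equation S2 = pair(unit, S2) has no finite solution.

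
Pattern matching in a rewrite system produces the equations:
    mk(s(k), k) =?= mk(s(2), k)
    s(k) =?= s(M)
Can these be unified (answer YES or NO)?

Decompose mk/2: s(k) =?= s(2),  k =?= k.
Decompose s/1: k =?= 2.
Clash: constants k and 2 differ; no unifier exists.

NO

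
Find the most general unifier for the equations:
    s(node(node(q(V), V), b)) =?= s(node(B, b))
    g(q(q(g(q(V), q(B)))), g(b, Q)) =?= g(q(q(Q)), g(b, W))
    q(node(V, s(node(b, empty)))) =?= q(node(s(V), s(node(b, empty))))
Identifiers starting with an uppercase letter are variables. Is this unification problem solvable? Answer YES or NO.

NO

Decompose s/1: node(node(q(V), V), b) =?= node(B, b).
Decompose node/2: node(q(V), V) =?= B,  b =?= b.
Bind B := node(q(V), V); substituting into the one remaining equation that mentions B gives: g(q(q(g(q(V), q(node(q(V), V))))), g(b, Q)) =?= g(q(q(Q)), g(b, W)).
Delete trivial equation b =?= b.
Decompose g/2: q(q(g(q(V), q(node(q(V), V))))) =?= q(q(Q)),  g(b, Q) =?= g(b, W).
Decompose q/1: q(g(q(V), q(node(q(V), V)))) =?= q(Q).
Decompose q/1: g(q(V), q(node(q(V), V))) =?= Q.
Bind Q := g(q(V), q(node(q(V), V))); substituting into the one remaining equation that mentions Q gives: g(b, g(q(V), q(node(q(V), V)))) =?= g(b, W).
Decompose g/2: b =?= b,  g(q(V), q(node(q(V), V))) =?= W.
Delete trivial equation b =?= b.
Bind W := g(q(V), q(node(q(V), V))); no other remaining equation mentions W.
Decompose q/1: node(V, s(node(b, empty))) =?= node(s(V), s(node(b, empty))).
Decompose node/2: V =?= s(V),  s(node(b, empty)) =?= s(node(b, empty)).
Occurs check fails: V occurs in s(V); the equation V =?= s(V) has no finite solution.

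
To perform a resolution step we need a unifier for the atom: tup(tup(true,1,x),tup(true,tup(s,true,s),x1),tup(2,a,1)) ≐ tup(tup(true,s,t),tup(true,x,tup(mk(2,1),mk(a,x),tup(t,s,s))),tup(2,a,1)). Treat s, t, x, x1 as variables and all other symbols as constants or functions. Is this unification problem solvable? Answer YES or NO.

Decompose tup/3: tup(true,1,x) ≐ tup(true,s,t),  tup(true,tup(s,true,s),x1) ≐ tup(true,x,tup(mk(2,1),mk(a,x),tup(t,s,s))),  tup(2,a,1) ≐ tup(2,a,1).
Decompose tup/3: true ≐ true,  1 ≐ s,  x ≐ t.
Delete trivial equation true ≐ true.
Bind s := 1; substituting into the one remaining equation that mentions s gives: tup(true,tup(1,true,1),x1) ≐ tup(true,x,tup(mk(2,1),mk(a,x),tup(t,1,1))).
Bind x := t; substituting into the one remaining equation that mentions x gives: tup(true,tup(1,true,1),x1) ≐ tup(true,t,tup(mk(2,1),mk(a,t),tup(t,1,1))).
Decompose tup/3: true ≐ true,  tup(1,true,1) ≐ t,  x1 ≐ tup(mk(2,1),mk(a,t),tup(t,1,1)).
Delete trivial equation true ≐ true.
Bind t := tup(1,true,1); substituting into the one remaining equation that mentions t gives: x1 ≐ tup(mk(2,1),mk(a,tup(1,true,1)),tup(tup(1,true,1),1,1)). Substituting into the earlier binding gives x := tup(1,true,1).
Bind x1 := tup(mk(2,1),mk(a,tup(1,true,1)),tup(tup(1,true,1),1,1)); no other remaining equation mentions x1.
Delete trivial equation tup(2,a,1) ≐ tup(2,a,1).
No equations remain and no clash or occurs-check failure arose, so a unifier exists.

YES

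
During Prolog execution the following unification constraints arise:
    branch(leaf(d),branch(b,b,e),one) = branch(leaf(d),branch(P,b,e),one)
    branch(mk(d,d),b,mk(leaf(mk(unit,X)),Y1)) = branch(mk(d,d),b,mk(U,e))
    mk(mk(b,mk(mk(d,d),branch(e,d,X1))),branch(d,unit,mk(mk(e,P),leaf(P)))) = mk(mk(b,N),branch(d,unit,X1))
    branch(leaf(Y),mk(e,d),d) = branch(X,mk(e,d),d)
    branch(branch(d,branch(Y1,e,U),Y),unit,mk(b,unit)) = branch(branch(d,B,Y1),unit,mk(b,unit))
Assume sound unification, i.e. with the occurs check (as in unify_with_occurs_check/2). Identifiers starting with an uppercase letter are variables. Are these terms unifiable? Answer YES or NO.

Decompose branch/3: leaf(d) = leaf(d),  branch(b,b,e) = branch(P,b,e),  one = one.
Delete trivial equation leaf(d) = leaf(d).
Decompose branch/3: b = P,  b = b,  e = e.
Bind P := b; substituting into the one remaining equation that mentions P gives: mk(mk(b,mk(mk(d,d),branch(e,d,X1))),branch(d,unit,mk(mk(e,b),leaf(b)))) = mk(mk(b,N),branch(d,unit,X1)).
Delete trivial equation b = b.
Delete trivial equation e = e.
Delete trivial equation one = one.
Decompose branch/3: mk(d,d) = mk(d,d),  b = b,  mk(leaf(mk(unit,X)),Y1) = mk(U,e).
Delete trivial equation mk(d,d) = mk(d,d).
Delete trivial equation b = b.
Decompose mk/2: leaf(mk(unit,X)) = U,  Y1 = e.
Bind U := leaf(mk(unit,X)); substituting into the one remaining equation that mentions U gives: branch(branch(d,branch(Y1,e,leaf(mk(unit,X))),Y),unit,mk(b,unit)) = branch(branch(d,B,Y1),unit,mk(b,unit)).
Bind Y1 := e; substituting into the one remaining equation that mentions Y1 gives: branch(branch(d,branch(e,e,leaf(mk(unit,X))),Y),unit,mk(b,unit)) = branch(branch(d,B,e),unit,mk(b,unit)).
Decompose mk/2: mk(b,mk(mk(d,d),branch(e,d,X1))) = mk(b,N),  branch(d,unit,mk(mk(e,b),leaf(b))) = branch(d,unit,X1).
Decompose mk/2: b = b,  mk(mk(d,d),branch(e,d,X1)) = N.
Delete trivial equation b = b.
Bind N := mk(mk(d,d),branch(e,d,X1)); no other remaining equation mentions N.
Decompose branch/3: d = d,  unit = unit,  mk(mk(e,b),leaf(b)) = X1.
Delete trivial equation d = d.
Delete trivial equation unit = unit.
Bind X1 := mk(mk(e,b),leaf(b)); no other remaining equation mentions X1. Substituting into the earlier binding gives N := mk(mk(d,d),branch(e,d,mk(mk(e,b),leaf(b)))).
Decompose branch/3: leaf(Y) = X,  mk(e,d) = mk(e,d),  d = d.
Bind X := leaf(Y); substituting into the one remaining equation that mentions X gives: branch(branch(d,branch(e,e,leaf(mk(unit,leaf(Y)))),Y),unit,mk(b,unit)) = branch(branch(d,B,e),unit,mk(b,unit)). Substituting into the earlier binding gives U := leaf(mk(unit,leaf(Y))).
Delete trivial equation mk(e,d) = mk(e,d).
Delete trivial equation d = d.
Decompose branch/3: branch(d,branch(e,e,leaf(mk(unit,leaf(Y)))),Y) = branch(d,B,e),  unit = unit,  mk(b,unit) = mk(b,unit).
Decompose branch/3: d = d,  branch(e,e,leaf(mk(unit,leaf(Y)))) = B,  Y = e.
Delete trivial equation d = d.
Bind B := branch(e,e,leaf(mk(unit,leaf(Y)))); no other remaining equation mentions B.
Bind Y := e; no other remaining equation mentions Y. Substituting into the earlier bindings gives U := leaf(mk(unit,leaf(e))), X := leaf(e), B := branch(e,e,leaf(mk(unit,leaf(e)))).
Delete trivial equation unit = unit.
Delete trivial equation mk(b,unit) = mk(b,unit).
No equations remain and no clash or occurs-check failure arose, so a unifier exists.

YES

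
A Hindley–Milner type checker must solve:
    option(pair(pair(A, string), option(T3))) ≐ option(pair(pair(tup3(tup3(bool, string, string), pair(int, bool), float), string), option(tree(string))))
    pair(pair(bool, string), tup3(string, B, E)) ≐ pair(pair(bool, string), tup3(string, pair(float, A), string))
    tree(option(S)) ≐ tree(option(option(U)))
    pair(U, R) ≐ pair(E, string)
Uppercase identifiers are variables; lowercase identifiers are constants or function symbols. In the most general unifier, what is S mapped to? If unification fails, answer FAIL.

option(string)

Decompose option/1: pair(pair(A, string), option(T3)) ≐ pair(pair(tup3(tup3(bool, string, string), pair(int, bool), float), string), option(tree(string))).
Decompose pair/2: pair(A, string) ≐ pair(tup3(tup3(bool, string, string), pair(int, bool), float), string),  option(T3) ≐ option(tree(string)).
Decompose pair/2: A ≐ tup3(tup3(bool, string, string), pair(int, bool), float),  string ≐ string.
Bind A := tup3(tup3(bool, string, string), pair(int, bool), float); substituting into the one remaining equation that mentions A gives: pair(pair(bool, string), tup3(string, B, E)) ≐ pair(pair(bool, string), tup3(string, pair(float, tup3(tup3(bool, string, string), pair(int, bool), float)), string)).
Delete trivial equation string ≐ string.
Decompose option/1: T3 ≐ tree(string).
Bind T3 := tree(string); no other remaining equation mentions T3.
Decompose pair/2: pair(bool, string) ≐ pair(bool, string),  tup3(string, B, E) ≐ tup3(string, pair(float, tup3(tup3(bool, string, string), pair(int, bool), float)), string).
Delete trivial equation pair(bool, string) ≐ pair(bool, string).
Decompose tup3/3: string ≐ string,  B ≐ pair(float, tup3(tup3(bool, string, string), pair(int, bool), float)),  E ≐ string.
Delete trivial equation string ≐ string.
Bind B := pair(float, tup3(tup3(bool, string, string), pair(int, bool), float)); no other remaining equation mentions B.
Bind E := string; substituting into the one remaining equation that mentions E gives: pair(U, R) ≐ pair(string, string).
Decompose tree/1: option(S) ≐ option(option(U)).
Decompose option/1: S ≐ option(U).
Bind S := option(U); no other remaining equation mentions S.
Decompose pair/2: U ≐ string,  R ≐ string.
Bind U := string; no other remaining equation mentions U. Substituting into the earlier binding gives S := option(string).
Bind R := string.
MGU = { A ↦ tup3(tup3(bool, string, string), pair(int, bool), float), T3 ↦ tree(string), B ↦ pair(float, tup3(tup3(bool, string, string), pair(int, bool), float)), E ↦ string, S ↦ option(string), U ↦ string, R ↦ string }, so S ↦ option(string).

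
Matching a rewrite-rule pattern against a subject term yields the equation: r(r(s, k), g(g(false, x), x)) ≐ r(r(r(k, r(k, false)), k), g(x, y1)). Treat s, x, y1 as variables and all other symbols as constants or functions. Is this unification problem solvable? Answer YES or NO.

NO

Decompose r/2: r(s, k) ≐ r(r(k, r(k, false)), k),  g(g(false, x), x) ≐ g(x, y1).
Decompose r/2: s ≐ r(k, r(k, false)),  k ≐ k.
Bind s := r(k, r(k, false)); no other remaining equation mentions s.
Delete trivial equation k ≐ k.
Decompose g/2: g(false, x) ≐ x,  x ≐ y1.
Occurs check fails: x occurs in g(false, x); the equation x ≐ g(false, x) has no finite solution.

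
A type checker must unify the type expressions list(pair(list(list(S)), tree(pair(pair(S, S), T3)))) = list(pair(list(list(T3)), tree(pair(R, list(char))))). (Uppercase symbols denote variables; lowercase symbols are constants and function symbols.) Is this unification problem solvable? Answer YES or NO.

Decompose list/1: pair(list(list(S)), tree(pair(pair(S, S), T3))) = pair(list(list(T3)), tree(pair(R, list(char)))).
Decompose pair/2: list(list(S)) = list(list(T3)),  tree(pair(pair(S, S), T3)) = tree(pair(R, list(char))).
Decompose list/1: list(S) = list(T3).
Decompose list/1: S = T3.
Bind S := T3; substituting into the remaining equation gives: tree(pair(pair(T3, T3), T3)) = tree(pair(R, list(char))).
Decompose tree/1: pair(pair(T3, T3), T3) = pair(R, list(char)).
Decompose pair/2: pair(T3, T3) = R,  T3 = list(char).
Bind R := pair(T3, T3); no other remaining equation mentions R.
Bind T3 := list(char). Substituting into the earlier bindings gives S := list(char), R := pair(list(char), list(char)).
No equations remain and no clash or occurs-check failure arose, so a unifier exists.

YES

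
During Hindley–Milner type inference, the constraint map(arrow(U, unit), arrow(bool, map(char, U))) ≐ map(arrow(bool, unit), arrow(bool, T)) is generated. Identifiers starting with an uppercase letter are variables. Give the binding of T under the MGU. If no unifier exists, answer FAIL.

map(char, bool)

Decompose map/2: arrow(U, unit) ≐ arrow(bool, unit),  arrow(bool, map(char, U)) ≐ arrow(bool, T).
Decompose arrow/2: U ≐ bool,  unit ≐ unit.
Bind U := bool; substituting into the one remaining equation that mentions U gives: arrow(bool, map(char, bool)) ≐ arrow(bool, T).
Delete trivial equation unit ≐ unit.
Decompose arrow/2: bool ≐ bool,  map(char, bool) ≐ T.
Delete trivial equation bool ≐ bool.
Bind T := map(char, bool).
MGU = { U := bool, T := map(char, bool) }, so T := map(char, bool).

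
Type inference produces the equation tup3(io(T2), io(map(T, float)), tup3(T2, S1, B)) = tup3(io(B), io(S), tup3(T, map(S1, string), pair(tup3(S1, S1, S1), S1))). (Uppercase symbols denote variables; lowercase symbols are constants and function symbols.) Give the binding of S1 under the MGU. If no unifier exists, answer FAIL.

FAIL

Decompose tup3/3: io(T2) = io(B),  io(map(T, float)) = io(S),  tup3(T2, S1, B) = tup3(T, map(S1, string), pair(tup3(S1, S1, S1), S1)).
Decompose io/1: T2 = B.
Bind T2 := B; substituting into the one remaining equation that mentions T2 gives: tup3(B, S1, B) = tup3(T, map(S1, string), pair(tup3(S1, S1, S1), S1)).
Decompose io/1: map(T, float) = S.
Bind S := map(T, float); no other remaining equation mentions S.
Decompose tup3/3: B = T,  S1 = map(S1, string),  B = pair(tup3(S1, S1, S1), S1).
Bind B := T; substituting into the one remaining equation that mentions B gives: T = pair(tup3(S1, S1, S1), S1). Substituting into the earlier binding gives T2 := T.
Occurs check fails: S1 occurs in map(S1, string); the equation S1 = map(S1, string) has no finite solution.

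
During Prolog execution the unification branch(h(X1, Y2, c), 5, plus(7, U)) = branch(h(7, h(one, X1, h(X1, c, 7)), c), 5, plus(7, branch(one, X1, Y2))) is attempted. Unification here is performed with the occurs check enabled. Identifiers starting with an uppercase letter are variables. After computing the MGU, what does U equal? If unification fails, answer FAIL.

branch(one, 7, h(one, 7, h(7, c, 7)))

Decompose branch/3: h(X1, Y2, c) = h(7, h(one, X1, h(X1, c, 7)), c),  5 = 5,  plus(7, U) = plus(7, branch(one, X1, Y2)).
Decompose h/3: X1 = 7,  Y2 = h(one, X1, h(X1, c, 7)),  c = c.
Bind X1 := 7; substituting into the 2 remaining equations that mention X1 gives: Y2 = h(one, 7, h(7, c, 7)),  plus(7, U) = plus(7, branch(one, 7, Y2)).
Bind Y2 := h(one, 7, h(7, c, 7)); substituting into the one remaining equation that mentions Y2 gives: plus(7, U) = plus(7, branch(one, 7, h(one, 7, h(7, c, 7)))).
Delete trivial equation c = c.
Delete trivial equation 5 = 5.
Decompose plus/2: 7 = 7,  U = branch(one, 7, h(one, 7, h(7, c, 7))).
Delete trivial equation 7 = 7.
Bind U := branch(one, 7, h(one, 7, h(7, c, 7))).
MGU = { X1 -> 7, Y2 -> h(one, 7, h(7, c, 7)), U -> branch(one, 7, h(one, 7, h(7, c, 7))) }, so U -> branch(one, 7, h(one, 7, h(7, c, 7))).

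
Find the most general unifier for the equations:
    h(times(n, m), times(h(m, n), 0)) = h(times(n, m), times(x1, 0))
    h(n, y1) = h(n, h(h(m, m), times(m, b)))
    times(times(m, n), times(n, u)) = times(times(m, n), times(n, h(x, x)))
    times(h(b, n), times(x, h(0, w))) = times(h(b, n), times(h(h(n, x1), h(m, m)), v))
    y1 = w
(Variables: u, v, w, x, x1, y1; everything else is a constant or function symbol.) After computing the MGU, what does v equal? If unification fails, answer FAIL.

h(0, h(h(m, m), times(m, b)))

Decompose h/2: times(n, m) = times(n, m),  times(h(m, n), 0) = times(x1, 0).
Delete trivial equation times(n, m) = times(n, m).
Decompose times/2: h(m, n) = x1,  0 = 0.
Bind x1 := h(m, n); substituting into the one remaining equation that mentions x1 gives: times(h(b, n), times(x, h(0, w))) = times(h(b, n), times(h(h(n, h(m, n)), h(m, m)), v)).
Delete trivial equation 0 = 0.
Decompose h/2: n = n,  y1 = h(h(m, m), times(m, b)).
Delete trivial equation n = n.
Bind y1 := h(h(m, m), times(m, b)); substituting into the one remaining equation that mentions y1 gives: h(h(m, m), times(m, b)) = w.
Decompose times/2: times(m, n) = times(m, n),  times(n, u) = times(n, h(x, x)).
Delete trivial equation times(m, n) = times(m, n).
Decompose times/2: n = n,  u = h(x, x).
Delete trivial equation n = n.
Bind u := h(x, x); no other remaining equation mentions u.
Decompose times/2: h(b, n) = h(b, n),  times(x, h(0, w)) = times(h(h(n, h(m, n)), h(m, m)), v).
Delete trivial equation h(b, n) = h(b, n).
Decompose times/2: x = h(h(n, h(m, n)), h(m, m)),  h(0, w) = v.
Bind x := h(h(n, h(m, n)), h(m, m)); no other remaining equation mentions x. Substituting into the earlier binding gives u := h(h(h(n, h(m, n)), h(m, m)), h(h(n, h(m, n)), h(m, m))).
Bind v := h(0, w); no other remaining equation mentions v.
Bind w := h(h(m, m), times(m, b)). Substituting into the earlier binding gives v := h(0, h(h(m, m), times(m, b))).
MGU = { x1 -> h(m, n), y1 -> h(h(m, m), times(m, b)), u -> h(h(h(n, h(m, n)), h(m, m)), h(h(n, h(m, n)), h(m, m))), x -> h(h(n, h(m, n)), h(m, m)), v -> h(0, h(h(m, m), times(m, b))), w -> h(h(m, m), times(m, b)) }, so v -> h(0, h(h(m, m), times(m, b))).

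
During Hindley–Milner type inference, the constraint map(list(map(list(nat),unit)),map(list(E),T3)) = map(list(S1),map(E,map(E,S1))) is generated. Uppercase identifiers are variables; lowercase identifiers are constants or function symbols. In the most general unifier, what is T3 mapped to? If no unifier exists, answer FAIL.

Decompose map/2: list(map(list(nat),unit)) = list(S1),  map(list(E),T3) = map(E,map(E,S1)).
Decompose list/1: map(list(nat),unit) = S1.
Bind S1 := map(list(nat),unit); substituting into the remaining equation gives: map(list(E),T3) = map(E,map(E,map(list(nat),unit))).
Decompose map/2: list(E) = E,  T3 = map(E,map(list(nat),unit)).
Occurs check fails: E occurs in list(E); the equation E = list(E) has no finite solution.

FAIL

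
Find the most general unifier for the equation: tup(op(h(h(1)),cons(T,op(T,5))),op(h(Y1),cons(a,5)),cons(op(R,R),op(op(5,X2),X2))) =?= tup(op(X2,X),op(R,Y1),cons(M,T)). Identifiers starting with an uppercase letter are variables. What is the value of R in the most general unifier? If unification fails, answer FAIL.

Decompose tup/3: op(h(h(1)),cons(T,op(T,5))) =?= op(X2,X),  op(h(Y1),cons(a,5)) =?= op(R,Y1),  cons(op(R,R),op(op(5,X2),X2)) =?= cons(M,T).
Decompose op/2: h(h(1)) =?= X2,  cons(T,op(T,5)) =?= X.
Bind X2 := h(h(1)); substituting into the one remaining equation that mentions X2 gives: cons(op(R,R),op(op(5,h(h(1))),h(h(1)))) =?= cons(M,T).
Bind X := cons(T,op(T,5)); no other remaining equation mentions X.
Decompose op/2: h(Y1) =?= R,  cons(a,5) =?= Y1.
Bind R := h(Y1); substituting into the one remaining equation that mentions R gives: cons(op(h(Y1),h(Y1)),op(op(5,h(h(1))),h(h(1)))) =?= cons(M,T).
Bind Y1 := cons(a,5); substituting into the remaining equation gives: cons(op(h(cons(a,5)),h(cons(a,5))),op(op(5,h(h(1))),h(h(1)))) =?= cons(M,T). Substituting into the earlier binding gives R := h(cons(a,5)).
Decompose cons/2: op(h(cons(a,5)),h(cons(a,5))) =?= M,  op(op(5,h(h(1))),h(h(1))) =?= T.
Bind M := op(h(cons(a,5)),h(cons(a,5))); no other remaining equation mentions M.
Bind T := op(op(5,h(h(1))),h(h(1))). Substituting into the earlier binding gives X := cons(op(op(5,h(h(1))),h(h(1))),op(op(op(5,h(h(1))),h(h(1))),5)).
MGU = { X2 := h(h(1)), X := cons(op(op(5,h(h(1))),h(h(1))),op(op(op(5,h(h(1))),h(h(1))),5)), R := h(cons(a,5)), Y1 := cons(a,5), M := op(h(cons(a,5)),h(cons(a,5))), T := op(op(5,h(h(1))),h(h(1))) }, so R := h(cons(a,5)).

h(cons(a,5))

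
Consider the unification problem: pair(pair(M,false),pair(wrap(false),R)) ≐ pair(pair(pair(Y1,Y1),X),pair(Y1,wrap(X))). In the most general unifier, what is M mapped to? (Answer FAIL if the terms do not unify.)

Decompose pair/2: pair(M,false) ≐ pair(pair(Y1,Y1),X),  pair(wrap(false),R) ≐ pair(Y1,wrap(X)).
Decompose pair/2: M ≐ pair(Y1,Y1),  false ≐ X.
Bind M := pair(Y1,Y1); no other remaining equation mentions M.
Bind X := false; substituting into the remaining equation gives: pair(wrap(false),R) ≐ pair(Y1,wrap(false)).
Decompose pair/2: wrap(false) ≐ Y1,  R ≐ wrap(false).
Bind Y1 := wrap(false); no other remaining equation mentions Y1. Substituting into the earlier binding gives M := pair(wrap(false),wrap(false)).
Bind R := wrap(false).
MGU = { M := pair(wrap(false),wrap(false)), X := false, Y1 := wrap(false), R := wrap(false) }, so M := pair(wrap(false),wrap(false)).

pair(wrap(false),wrap(false))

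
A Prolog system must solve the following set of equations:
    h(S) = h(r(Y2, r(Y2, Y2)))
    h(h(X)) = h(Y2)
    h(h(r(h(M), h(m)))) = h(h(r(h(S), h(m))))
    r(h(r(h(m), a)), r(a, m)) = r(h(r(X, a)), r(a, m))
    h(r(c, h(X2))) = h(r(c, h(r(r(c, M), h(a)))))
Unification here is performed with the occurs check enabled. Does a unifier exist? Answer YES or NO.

YES

Decompose h/1: S = r(Y2, r(Y2, Y2)).
Bind S := r(Y2, r(Y2, Y2)); substituting into the one remaining equation that mentions S gives: h(h(r(h(M), h(m)))) = h(h(r(h(r(Y2, r(Y2, Y2))), h(m)))).
Decompose h/1: h(X) = Y2.
Bind Y2 := h(X); substituting into the one remaining equation that mentions Y2 gives: h(h(r(h(M), h(m)))) = h(h(r(h(r(h(X), r(h(X), h(X)))), h(m)))). Substituting into the earlier binding gives S := r(h(X), r(h(X), h(X))).
Decompose h/1: h(r(h(M), h(m))) = h(r(h(r(h(X), r(h(X), h(X)))), h(m))).
Decompose h/1: r(h(M), h(m)) = r(h(r(h(X), r(h(X), h(X)))), h(m)).
Decompose r/2: h(M) = h(r(h(X), r(h(X), h(X)))),  h(m) = h(m).
Decompose h/1: M = r(h(X), r(h(X), h(X))).
Bind M := r(h(X), r(h(X), h(X))); substituting into the one remaining equation that mentions M gives: h(r(c, h(X2))) = h(r(c, h(r(r(c, r(h(X), r(h(X), h(X)))), h(a))))).
Delete trivial equation h(m) = h(m).
Decompose r/2: h(r(h(m), a)) = h(r(X, a)),  r(a, m) = r(a, m).
Decompose h/1: r(h(m), a) = r(X, a).
Decompose r/2: h(m) = X,  a = a.
Bind X := h(m); substituting into the one remaining equation that mentions X gives: h(r(c, h(X2))) = h(r(c, h(r(r(c, r(h(h(m)), r(h(h(m)), h(h(m))))), h(a))))). Substituting into the earlier bindings gives S := r(h(h(m)), r(h(h(m)), h(h(m)))), Y2 := h(h(m)), M := r(h(h(m)), r(h(h(m)), h(h(m)))).
Delete trivial equation a = a.
Delete trivial equation r(a, m) = r(a, m).
Decompose h/1: r(c, h(X2)) = r(c, h(r(r(c, r(h(h(m)), r(h(h(m)), h(h(m))))), h(a)))).
Decompose r/2: c = c,  h(X2) = h(r(r(c, r(h(h(m)), r(h(h(m)), h(h(m))))), h(a))).
Delete trivial equation c = c.
Decompose h/1: X2 = r(r(c, r(h(h(m)), r(h(h(m)), h(h(m))))), h(a)).
Bind X2 := r(r(c, r(h(h(m)), r(h(h(m)), h(h(m))))), h(a)).
No equations remain and no clash or occurs-check failure arose, so a unifier exists.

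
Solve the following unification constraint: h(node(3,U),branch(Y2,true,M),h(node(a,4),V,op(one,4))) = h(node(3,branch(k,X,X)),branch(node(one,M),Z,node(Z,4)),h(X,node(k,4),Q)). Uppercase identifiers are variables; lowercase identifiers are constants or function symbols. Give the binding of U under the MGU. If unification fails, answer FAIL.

branch(k,node(a,4),node(a,4))

Decompose h/3: node(3,U) = node(3,branch(k,X,X)),  branch(Y2,true,M) = branch(node(one,M),Z,node(Z,4)),  h(node(a,4),V,op(one,4)) = h(X,node(k,4),Q).
Decompose node/2: 3 = 3,  U = branch(k,X,X).
Delete trivial equation 3 = 3.
Bind U := branch(k,X,X); no other remaining equation mentions U.
Decompose branch/3: Y2 = node(one,M),  true = Z,  M = node(Z,4).
Bind Y2 := node(one,M); no other remaining equation mentions Y2.
Bind Z := true; substituting into the one remaining equation that mentions Z gives: M = node(true,4).
Bind M := node(true,4); no other remaining equation mentions M. Substituting into the earlier binding gives Y2 := node(one,node(true,4)).
Decompose h/3: node(a,4) = X,  V = node(k,4),  op(one,4) = Q.
Bind X := node(a,4); no other remaining equation mentions X. Substituting into the earlier binding gives U := branch(k,node(a,4),node(a,4)).
Bind V := node(k,4); no other remaining equation mentions V.
Bind Q := op(one,4).
MGU = { U := branch(k,node(a,4),node(a,4)), Y2 := node(one,node(true,4)), Z := true, M := node(true,4), X := node(a,4), V := node(k,4), Q := op(one,4) }, so U := branch(k,node(a,4),node(a,4)).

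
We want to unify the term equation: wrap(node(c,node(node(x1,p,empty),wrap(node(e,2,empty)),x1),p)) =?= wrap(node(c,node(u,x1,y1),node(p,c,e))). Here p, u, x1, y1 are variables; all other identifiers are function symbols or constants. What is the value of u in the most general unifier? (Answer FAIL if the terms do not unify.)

Decompose wrap/1: node(c,node(node(x1,p,empty),wrap(node(e,2,empty)),x1),p) =?= node(c,node(u,x1,y1),node(p,c,e)).
Decompose node/3: c =?= c,  node(node(x1,p,empty),wrap(node(e,2,empty)),x1) =?= node(u,x1,y1),  p =?= node(p,c,e).
Delete trivial equation c =?= c.
Decompose node/3: node(x1,p,empty) =?= u,  wrap(node(e,2,empty)) =?= x1,  x1 =?= y1.
Bind u := node(x1,p,empty); no other remaining equation mentions u.
Bind x1 := wrap(node(e,2,empty)); substituting into the one remaining equation that mentions x1 gives: wrap(node(e,2,empty)) =?= y1. Substituting into the earlier binding gives u := node(wrap(node(e,2,empty)),p,empty).
Bind y1 := wrap(node(e,2,empty)); no other remaining equation mentions y1.
Occurs check fails: p occurs in node(p,c,e); the equation p =?= node(p,c,e) has no finite solution.

FAIL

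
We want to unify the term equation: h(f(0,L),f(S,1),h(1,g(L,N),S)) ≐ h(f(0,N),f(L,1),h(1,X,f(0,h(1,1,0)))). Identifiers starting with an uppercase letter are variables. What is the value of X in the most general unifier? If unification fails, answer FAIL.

Decompose h/3: f(0,L) ≐ f(0,N),  f(S,1) ≐ f(L,1),  h(1,g(L,N),S) ≐ h(1,X,f(0,h(1,1,0))).
Decompose f/2: 0 ≐ 0,  L ≐ N.
Delete trivial equation 0 ≐ 0.
Bind L := N; substituting into the remaining equations gives: f(S,1) ≐ f(N,1),  h(1,g(N,N),S) ≐ h(1,X,f(0,h(1,1,0))).
Decompose f/2: S ≐ N,  1 ≐ 1.
Bind S := N; substituting into the one remaining equation that mentions S gives: h(1,g(N,N),N) ≐ h(1,X,f(0,h(1,1,0))).
Delete trivial equation 1 ≐ 1.
Decompose h/3: 1 ≐ 1,  g(N,N) ≐ X,  N ≐ f(0,h(1,1,0)).
Delete trivial equation 1 ≐ 1.
Bind X := g(N,N); no other remaining equation mentions X.
Bind N := f(0,h(1,1,0)). Substituting into the earlier bindings gives L := f(0,h(1,1,0)), S := f(0,h(1,1,0)), X := g(f(0,h(1,1,0)),f(0,h(1,1,0))).
MGU = { L ↦ f(0,h(1,1,0)), S ↦ f(0,h(1,1,0)), X ↦ g(f(0,h(1,1,0)),f(0,h(1,1,0))), N ↦ f(0,h(1,1,0)) }, so X ↦ g(f(0,h(1,1,0)),f(0,h(1,1,0))).

g(f(0,h(1,1,0)),f(0,h(1,1,0)))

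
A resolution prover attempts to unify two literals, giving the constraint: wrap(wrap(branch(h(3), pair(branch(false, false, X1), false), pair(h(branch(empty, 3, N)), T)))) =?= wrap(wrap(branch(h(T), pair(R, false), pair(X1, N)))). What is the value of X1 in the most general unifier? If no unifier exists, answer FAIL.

Decompose wrap/1: wrap(branch(h(3), pair(branch(false, false, X1), false), pair(h(branch(empty, 3, N)), T))) =?= wrap(branch(h(T), pair(R, false), pair(X1, N))).
Decompose wrap/1: branch(h(3), pair(branch(false, false, X1), false), pair(h(branch(empty, 3, N)), T)) =?= branch(h(T), pair(R, false), pair(X1, N)).
Decompose branch/3: h(3) =?= h(T),  pair(branch(false, false, X1), false) =?= pair(R, false),  pair(h(branch(empty, 3, N)), T) =?= pair(X1, N).
Decompose h/1: 3 =?= T.
Bind T := 3; substituting into the one remaining equation that mentions T gives: pair(h(branch(empty, 3, N)), 3) =?= pair(X1, N).
Decompose pair/2: branch(false, false, X1) =?= R,  false =?= false.
Bind R := branch(false, false, X1); no other remaining equation mentions R.
Delete trivial equation false =?= false.
Decompose pair/2: h(branch(empty, 3, N)) =?= X1,  3 =?= N.
Bind X1 := h(branch(empty, 3, N)); no other remaining equation mentions X1. Substituting into the earlier binding gives R := branch(false, false, h(branch(empty, 3, N))).
Bind N := 3. Substituting into the earlier bindings gives R := branch(false, false, h(branch(empty, 3, 3))), X1 := h(branch(empty, 3, 3)).
MGU = { T -> 3, R -> branch(false, false, h(branch(empty, 3, 3))), X1 -> h(branch(empty, 3, 3)), N -> 3 }, so X1 -> h(branch(empty, 3, 3)).

h(branch(empty, 3, 3))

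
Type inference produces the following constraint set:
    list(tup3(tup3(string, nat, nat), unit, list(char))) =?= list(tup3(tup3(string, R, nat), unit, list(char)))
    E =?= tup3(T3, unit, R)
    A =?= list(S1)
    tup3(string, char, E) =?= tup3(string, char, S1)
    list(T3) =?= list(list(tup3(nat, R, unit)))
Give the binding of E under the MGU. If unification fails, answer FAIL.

tup3(list(tup3(nat, nat, unit)), unit, nat)

Decompose list/1: tup3(tup3(string, nat, nat), unit, list(char)) =?= tup3(tup3(string, R, nat), unit, list(char)).
Decompose tup3/3: tup3(string, nat, nat) =?= tup3(string, R, nat),  unit =?= unit,  list(char) =?= list(char).
Decompose tup3/3: string =?= string,  nat =?= R,  nat =?= nat.
Delete trivial equation string =?= string.
Bind R := nat; substituting into the 2 remaining equations that mention R gives: E =?= tup3(T3, unit, nat),  list(T3) =?= list(list(tup3(nat, nat, unit))).
Delete trivial equation nat =?= nat.
Delete trivial equation unit =?= unit.
Delete trivial equation list(char) =?= list(char).
Bind E := tup3(T3, unit, nat); substituting into the one remaining equation that mentions E gives: tup3(string, char, tup3(T3, unit, nat)) =?= tup3(string, char, S1).
Bind A := list(S1); no other remaining equation mentions A.
Decompose tup3/3: string =?= string,  char =?= char,  tup3(T3, unit, nat) =?= S1.
Delete trivial equation string =?= string.
Delete trivial equation char =?= char.
Bind S1 := tup3(T3, unit, nat); no other remaining equation mentions S1. Substituting into the earlier binding gives A := list(tup3(T3, unit, nat)).
Decompose list/1: T3 =?= list(tup3(nat, nat, unit)).
Bind T3 := list(tup3(nat, nat, unit)). Substituting into the earlier bindings gives E := tup3(list(tup3(nat, nat, unit)), unit, nat), A := list(tup3(list(tup3(nat, nat, unit)), unit, nat)), S1 := tup3(list(tup3(nat, nat, unit)), unit, nat).
MGU = { R ↦ nat, E ↦ tup3(list(tup3(nat, nat, unit)), unit, nat), A ↦ list(tup3(list(tup3(nat, nat, unit)), unit, nat)), S1 ↦ tup3(list(tup3(nat, nat, unit)), unit, nat), T3 ↦ list(tup3(nat, nat, unit)) }, so E ↦ tup3(list(tup3(nat, nat, unit)), unit, nat).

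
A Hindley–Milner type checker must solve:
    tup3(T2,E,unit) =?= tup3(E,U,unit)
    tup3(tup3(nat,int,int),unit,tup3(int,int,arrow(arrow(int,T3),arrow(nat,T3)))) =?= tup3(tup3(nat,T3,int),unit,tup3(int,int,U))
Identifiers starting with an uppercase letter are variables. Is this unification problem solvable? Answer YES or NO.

YES

Decompose tup3/3: T2 =?= E,  E =?= U,  unit =?= unit.
Bind T2 := E; no other remaining equation mentions T2.
Bind E := U; no other remaining equation mentions E. Substituting into the earlier binding gives T2 := U.
Delete trivial equation unit =?= unit.
Decompose tup3/3: tup3(nat,int,int) =?= tup3(nat,T3,int),  unit =?= unit,  tup3(int,int,arrow(arrow(int,T3),arrow(nat,T3))) =?= tup3(int,int,U).
Decompose tup3/3: nat =?= nat,  int =?= T3,  int =?= int.
Delete trivial equation nat =?= nat.
Bind T3 := int; substituting into the one remaining equation that mentions T3 gives: tup3(int,int,arrow(arrow(int,int),arrow(nat,int))) =?= tup3(int,int,U).
Delete trivial equation int =?= int.
Delete trivial equation unit =?= unit.
Decompose tup3/3: int =?= int,  int =?= int,  arrow(arrow(int,int),arrow(nat,int)) =?= U.
Delete trivial equation int =?= int.
Delete trivial equation int =?= int.
Bind U := arrow(arrow(int,int),arrow(nat,int)). Substituting into the earlier bindings gives T2 := arrow(arrow(int,int),arrow(nat,int)), E := arrow(arrow(int,int),arrow(nat,int)).
No equations remain and no clash or occurs-check failure arose, so a unifier exists.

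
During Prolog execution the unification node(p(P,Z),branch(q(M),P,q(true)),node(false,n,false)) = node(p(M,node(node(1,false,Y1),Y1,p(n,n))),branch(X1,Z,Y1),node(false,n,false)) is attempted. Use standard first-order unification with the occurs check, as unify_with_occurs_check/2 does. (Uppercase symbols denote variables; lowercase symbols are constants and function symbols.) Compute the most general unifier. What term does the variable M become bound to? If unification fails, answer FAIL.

Decompose node/3: p(P,Z) = p(M,node(node(1,false,Y1),Y1,p(n,n))),  branch(q(M),P,q(true)) = branch(X1,Z,Y1),  node(false,n,false) = node(false,n,false).
Decompose p/2: P = M,  Z = node(node(1,false,Y1),Y1,p(n,n)).
Bind P := M; substituting into the one remaining equation that mentions P gives: branch(q(M),M,q(true)) = branch(X1,Z,Y1).
Bind Z := node(node(1,false,Y1),Y1,p(n,n)); substituting into the one remaining equation that mentions Z gives: branch(q(M),M,q(true)) = branch(X1,node(node(1,false,Y1),Y1,p(n,n)),Y1).
Decompose branch/3: q(M) = X1,  M = node(node(1,false,Y1),Y1,p(n,n)),  q(true) = Y1.
Bind X1 := q(M); no other remaining equation mentions X1.
Bind M := node(node(1,false,Y1),Y1,p(n,n)); no other remaining equation mentions M. Substituting into the earlier bindings gives P := node(node(1,false,Y1),Y1,p(n,n)), X1 := q(node(node(1,false,Y1),Y1,p(n,n))).
Bind Y1 := q(true); no other remaining equation mentions Y1. Substituting into the earlier bindings gives P := node(node(1,false,q(true)),q(true),p(n,n)), Z := node(node(1,false,q(true)),q(true),p(n,n)), X1 := q(node(node(1,false,q(true)),q(true),p(n,n))), M := node(node(1,false,q(true)),q(true),p(n,n)).
Delete trivial equation node(false,n,false) = node(false,n,false).
MGU = { P = node(node(1,false,q(true)),q(true),p(n,n)), Z = node(node(1,false,q(true)),q(true),p(n,n)), X1 = q(node(node(1,false,q(true)),q(true),p(n,n))), M = node(node(1,false,q(true)),q(true),p(n,n)), Y1 = q(true) }, so M = node(node(1,false,q(true)),q(true),p(n,n)).

node(node(1,false,q(true)),q(true),p(n,n))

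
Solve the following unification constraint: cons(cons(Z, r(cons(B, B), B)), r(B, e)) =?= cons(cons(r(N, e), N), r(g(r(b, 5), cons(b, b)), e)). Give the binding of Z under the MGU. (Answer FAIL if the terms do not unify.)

Decompose cons/2: cons(Z, r(cons(B, B), B)) =?= cons(r(N, e), N),  r(B, e) =?= r(g(r(b, 5), cons(b, b)), e).
Decompose cons/2: Z =?= r(N, e),  r(cons(B, B), B) =?= N.
Bind Z := r(N, e); no other remaining equation mentions Z.
Bind N := r(cons(B, B), B); no other remaining equation mentions N. Substituting into the earlier binding gives Z := r(r(cons(B, B), B), e).
Decompose r/2: B =?= g(r(b, 5), cons(b, b)),  e =?= e.
Bind B := g(r(b, 5), cons(b, b)); no other remaining equation mentions B. Substituting into the earlier bindings gives Z := r(r(cons(g(r(b, 5), cons(b, b)), g(r(b, 5), cons(b, b))), g(r(b, 5), cons(b, b))), e), N := r(cons(g(r(b, 5), cons(b, b)), g(r(b, 5), cons(b, b))), g(r(b, 5), cons(b, b))).
Delete trivial equation e =?= e.
MGU = { Z ↦ r(r(cons(g(r(b, 5), cons(b, b)), g(r(b, 5), cons(b, b))), g(r(b, 5), cons(b, b))), e), N ↦ r(cons(g(r(b, 5), cons(b, b)), g(r(b, 5), cons(b, b))), g(r(b, 5), cons(b, b))), B ↦ g(r(b, 5), cons(b, b)) }, so Z ↦ r(r(cons(g(r(b, 5), cons(b, b)), g(r(b, 5), cons(b, b))), g(r(b, 5), cons(b, b))), e).

r(r(cons(g(r(b, 5), cons(b, b)), g(r(b, 5), cons(b, b))), g(r(b, 5), cons(b, b))), e)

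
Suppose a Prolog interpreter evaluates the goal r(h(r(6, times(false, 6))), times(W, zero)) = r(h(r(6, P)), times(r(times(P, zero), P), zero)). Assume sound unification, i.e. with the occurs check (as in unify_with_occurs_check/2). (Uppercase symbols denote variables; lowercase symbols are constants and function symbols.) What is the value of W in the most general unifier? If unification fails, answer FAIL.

r(times(times(false, 6), zero), times(false, 6))

Decompose r/2: h(r(6, times(false, 6))) = h(r(6, P)),  times(W, zero) = times(r(times(P, zero), P), zero).
Decompose h/1: r(6, times(false, 6)) = r(6, P).
Decompose r/2: 6 = 6,  times(false, 6) = P.
Delete trivial equation 6 = 6.
Bind P := times(false, 6); substituting into the remaining equation gives: times(W, zero) = times(r(times(times(false, 6), zero), times(false, 6)), zero).
Decompose times/2: W = r(times(times(false, 6), zero), times(false, 6)),  zero = zero.
Bind W := r(times(times(false, 6), zero), times(false, 6)); no other remaining equation mentions W.
Delete trivial equation zero = zero.
MGU = { P -> times(false, 6), W -> r(times(times(false, 6), zero), times(false, 6)) }, so W -> r(times(times(false, 6), zero), times(false, 6)).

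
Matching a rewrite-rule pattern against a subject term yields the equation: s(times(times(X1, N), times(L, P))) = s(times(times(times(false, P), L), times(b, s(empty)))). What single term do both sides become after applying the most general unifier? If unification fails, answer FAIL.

Decompose s/1: times(times(X1, N), times(L, P)) = times(times(times(false, P), L), times(b, s(empty))).
Decompose times/2: times(X1, N) = times(times(false, P), L),  times(L, P) = times(b, s(empty)).
Decompose times/2: X1 = times(false, P),  N = L.
Bind X1 := times(false, P); no other remaining equation mentions X1.
Bind N := L; no other remaining equation mentions N.
Decompose times/2: L = b,  P = s(empty).
Bind L := b; no other remaining equation mentions L. Substituting into the earlier binding gives N := b.
Bind P := s(empty). Substituting into the earlier binding gives X1 := times(false, s(empty)).
Applying the MGU to either side gives s(times(times(times(false, s(empty)), b), times(b, s(empty)))).

s(times(times(times(false, s(empty)), b), times(b, s(empty))))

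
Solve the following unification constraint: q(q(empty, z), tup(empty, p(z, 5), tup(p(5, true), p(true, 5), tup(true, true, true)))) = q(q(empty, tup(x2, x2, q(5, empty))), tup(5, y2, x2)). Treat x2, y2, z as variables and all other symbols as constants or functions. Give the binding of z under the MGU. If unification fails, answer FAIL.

FAIL

Decompose q/2: q(empty, z) = q(empty, tup(x2, x2, q(5, empty))),  tup(empty, p(z, 5), tup(p(5, true), p(true, 5), tup(true, true, true))) = tup(5, y2, x2).
Decompose q/2: empty = empty,  z = tup(x2, x2, q(5, empty)).
Delete trivial equation empty = empty.
Bind z := tup(x2, x2, q(5, empty)); substituting into the remaining equation gives: tup(empty, p(tup(x2, x2, q(5, empty)), 5), tup(p(5, true), p(true, 5), tup(true, true, true))) = tup(5, y2, x2).
Decompose tup/3: empty = 5,  p(tup(x2, x2, q(5, empty)), 5) = y2,  tup(p(5, true), p(true, 5), tup(true, true, true)) = x2.
Clash: constants empty and 5 differ; no unifier exists.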